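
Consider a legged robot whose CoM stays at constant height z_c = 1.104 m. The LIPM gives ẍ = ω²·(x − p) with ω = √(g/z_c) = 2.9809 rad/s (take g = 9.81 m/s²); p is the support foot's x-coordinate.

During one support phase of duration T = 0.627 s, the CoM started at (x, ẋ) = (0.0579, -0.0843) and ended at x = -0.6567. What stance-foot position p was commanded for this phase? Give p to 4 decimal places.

p = 0.3276

ωT = 2.9809·0.627 = 1.869024; cosh(ωT) = 3.318121, sinh(ωT) = 3.163847
x(T) = p + (x₀−p)·cosh(ωT) + (ẋ₀/ω)·sinh(ωT) ⇒ p·(1 − cosh) = x(T) − x₀·cosh − (ẋ₀/ω)·sinh
numerator   = -0.6567 − (0.0579)·3.318121 − (-0.0843/2.9809)·3.163847 = -0.759345
denominator = 1 − 3.318121 = -2.318121
p = -0.759345 / -2.318121 = 0.3276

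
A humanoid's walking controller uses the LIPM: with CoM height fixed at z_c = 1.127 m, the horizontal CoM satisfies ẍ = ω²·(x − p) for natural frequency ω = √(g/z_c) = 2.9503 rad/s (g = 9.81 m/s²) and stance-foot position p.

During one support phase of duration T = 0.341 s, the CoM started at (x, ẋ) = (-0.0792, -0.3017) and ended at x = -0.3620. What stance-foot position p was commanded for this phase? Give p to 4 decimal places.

p = 0.2146

ωT = 2.9503·0.341 = 1.006052; cosh(ωT) = 1.550222, sinh(ωT) = 1.184562
x(T) = p + (x₀−p)·cosh(ωT) + (ẋ₀/ω)·sinh(ωT) ⇒ p·(1 − cosh) = x(T) − x₀·cosh − (ẋ₀/ω)·sinh
numerator   = -0.3620 − (-0.0792)·1.550222 − (-0.3017/2.9503)·1.184562 = -0.118088
denominator = 1 − 1.550222 = -0.550222
p = -0.118088 / -0.550222 = 0.2146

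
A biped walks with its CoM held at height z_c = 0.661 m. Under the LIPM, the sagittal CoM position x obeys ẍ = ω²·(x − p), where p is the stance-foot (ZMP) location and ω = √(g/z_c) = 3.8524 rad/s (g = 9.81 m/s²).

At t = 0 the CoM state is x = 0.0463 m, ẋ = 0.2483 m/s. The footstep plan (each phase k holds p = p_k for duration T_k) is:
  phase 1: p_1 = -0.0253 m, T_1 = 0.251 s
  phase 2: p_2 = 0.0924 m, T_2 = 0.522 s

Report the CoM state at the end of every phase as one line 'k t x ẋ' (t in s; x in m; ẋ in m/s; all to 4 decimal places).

phase 1: p=-0.0253, T=0.251, ωT=0.966952, cosh=1.505079, sinh=1.124839; start (x,ẋ)=(0.046300, 0.248300) → end (x,ẋ)=(0.154963, 0.683977)
phase 2: p=0.0924, T=0.522, ωT=2.010953, cosh=3.802146, sinh=3.668285; start (x,ẋ)=(0.154963, 0.683977) → end (x,ẋ)=(0.981563, 3.484707)

1 0.2510 0.1550 0.6840
2 0.7730 0.9816 3.4847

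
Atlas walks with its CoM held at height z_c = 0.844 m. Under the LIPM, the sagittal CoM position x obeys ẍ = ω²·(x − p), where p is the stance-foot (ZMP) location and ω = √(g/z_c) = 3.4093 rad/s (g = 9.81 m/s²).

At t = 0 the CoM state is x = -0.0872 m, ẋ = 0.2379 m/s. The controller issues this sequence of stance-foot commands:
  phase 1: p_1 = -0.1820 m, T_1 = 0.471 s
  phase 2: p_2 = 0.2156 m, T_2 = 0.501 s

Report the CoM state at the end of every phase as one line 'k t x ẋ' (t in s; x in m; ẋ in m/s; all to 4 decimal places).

1 0.4710 0.2305 1.3891
2 0.9720 1.3452 4.0937

phase 1: p=-0.1820, T=0.471, ωT=1.605780, cosh=2.591239, sinh=2.390506; start (x,ẋ)=(-0.087200, 0.237900) → end (x,ẋ)=(0.230458, 1.389071)
phase 2: p=0.2156, T=0.501, ωT=1.708059, cosh=2.849729, sinh=2.668512; start (x,ẋ)=(0.230458, 1.389071) → end (x,ẋ)=(1.345190, 4.093655)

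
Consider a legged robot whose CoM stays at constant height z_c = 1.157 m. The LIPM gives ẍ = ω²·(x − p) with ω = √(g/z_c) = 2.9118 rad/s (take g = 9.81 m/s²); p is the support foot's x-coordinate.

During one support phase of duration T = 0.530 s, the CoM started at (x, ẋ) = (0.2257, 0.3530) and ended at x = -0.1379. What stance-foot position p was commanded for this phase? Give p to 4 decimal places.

p = 0.6641

ωT = 2.9118·0.530 = 1.543254; cosh(ωT) = 2.446739, sinh(ωT) = 2.233054
x(T) = p + (x₀−p)·cosh(ωT) + (ẋ₀/ω)·sinh(ωT) ⇒ p·(1 − cosh) = x(T) − x₀·cosh − (ẋ₀/ω)·sinh
numerator   = -0.1379 − (0.2257)·2.446739 − (0.3530/2.9118)·2.233054 = -0.960844
denominator = 1 − 2.446739 = -1.446739
p = -0.960844 / -1.446739 = 0.6641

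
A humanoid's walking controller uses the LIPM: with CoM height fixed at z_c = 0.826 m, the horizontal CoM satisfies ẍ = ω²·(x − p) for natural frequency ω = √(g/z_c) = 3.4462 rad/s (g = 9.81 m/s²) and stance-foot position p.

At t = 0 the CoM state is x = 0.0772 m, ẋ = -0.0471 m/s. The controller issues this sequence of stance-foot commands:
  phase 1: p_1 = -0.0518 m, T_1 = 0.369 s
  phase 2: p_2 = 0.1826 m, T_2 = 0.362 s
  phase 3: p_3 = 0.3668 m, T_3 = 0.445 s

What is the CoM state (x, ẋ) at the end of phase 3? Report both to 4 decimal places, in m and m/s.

phase 1: p=-0.0518, T=0.369, ωT=1.271648, cosh=1.923547, sinh=1.643178; start (x,ẋ)=(0.077200, -0.047100) → end (x,ẋ)=(0.173880, 0.639892)
phase 2: p=0.1826, T=0.362, ωT=1.247524, cosh=1.884464, sinh=1.597249; start (x,ẋ)=(0.173880, 0.639892) → end (x,ẋ)=(0.462745, 1.157854)
phase 3: p=0.3668, T=0.445, ωT=1.533559, cosh=2.425204, sinh=2.209438; start (x,ẋ)=(0.462745, 1.157854) → end (x,ẋ)=(1.341813, 3.538573)

x = 1.3418, ẋ = 3.5386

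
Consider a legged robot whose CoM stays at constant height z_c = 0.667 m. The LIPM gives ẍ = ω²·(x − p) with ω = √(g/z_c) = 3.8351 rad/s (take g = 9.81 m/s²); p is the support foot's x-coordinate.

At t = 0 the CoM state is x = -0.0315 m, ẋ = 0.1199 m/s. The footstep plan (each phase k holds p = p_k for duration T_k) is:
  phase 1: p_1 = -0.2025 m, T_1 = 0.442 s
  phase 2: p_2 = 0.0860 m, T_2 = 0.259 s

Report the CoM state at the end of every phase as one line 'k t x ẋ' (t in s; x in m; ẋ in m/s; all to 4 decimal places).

1 0.4420 0.3612 2.0635
2 0.7010 1.1353 4.3975

phase 1: p=-0.2025, T=0.442, ωT=1.695114, cosh=2.815423, sinh=2.631845; start (x,ẋ)=(-0.031500, 0.119900) → end (x,ẋ)=(0.361219, 2.063539)
phase 2: p=0.0860, T=0.259, ωT=0.993291, cosh=1.535231, sinh=1.164875; start (x,ẋ)=(0.361219, 2.063539) → end (x,ẋ)=(1.135305, 4.397524)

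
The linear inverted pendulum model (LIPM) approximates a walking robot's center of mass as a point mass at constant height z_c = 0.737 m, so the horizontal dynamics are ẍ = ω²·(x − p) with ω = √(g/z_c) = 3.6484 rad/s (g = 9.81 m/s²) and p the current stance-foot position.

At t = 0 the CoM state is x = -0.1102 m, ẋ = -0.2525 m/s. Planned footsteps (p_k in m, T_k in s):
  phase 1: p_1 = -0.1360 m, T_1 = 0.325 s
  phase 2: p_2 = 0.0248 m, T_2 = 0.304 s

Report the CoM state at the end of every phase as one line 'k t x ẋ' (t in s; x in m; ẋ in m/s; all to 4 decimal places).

phase 1: p=-0.1360, T=0.325, ωT=1.185730, cosh=1.789299, sinh=1.483776; start (x,ẋ)=(-0.110200, -0.252500) → end (x,ẋ)=(-0.192526, -0.312132)
phase 2: p=0.0248, T=0.304, ωT=1.109114, cosh=1.680761, sinh=1.350909; start (x,ẋ)=(-0.192526, -0.312132) → end (x,ẋ)=(-0.456047, -1.595744)

1 0.3250 -0.1925 -0.3121
2 0.6290 -0.4560 -1.5957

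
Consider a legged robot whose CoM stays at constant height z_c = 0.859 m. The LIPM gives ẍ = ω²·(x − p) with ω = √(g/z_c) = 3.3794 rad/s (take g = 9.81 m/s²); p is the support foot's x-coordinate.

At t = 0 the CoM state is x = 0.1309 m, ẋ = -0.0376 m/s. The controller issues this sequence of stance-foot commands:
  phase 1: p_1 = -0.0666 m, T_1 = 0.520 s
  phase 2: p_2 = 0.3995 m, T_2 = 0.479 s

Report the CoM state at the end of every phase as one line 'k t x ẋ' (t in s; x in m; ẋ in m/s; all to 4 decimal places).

phase 1: p=-0.0666, T=0.520, ωT=1.757288, cosh=2.984604, sinh=2.812092; start (x,ẋ)=(0.130900, -0.037600) → end (x,ẋ)=(0.491571, 1.764657)
phase 2: p=0.3995, T=0.479, ωT=1.618733, cosh=2.622420, sinh=2.424270; start (x,ẋ)=(0.491571, 1.764657) → end (x,ẋ)=(1.906857, 5.381974)

1 0.5200 0.4916 1.7647
2 0.9990 1.9069 5.3820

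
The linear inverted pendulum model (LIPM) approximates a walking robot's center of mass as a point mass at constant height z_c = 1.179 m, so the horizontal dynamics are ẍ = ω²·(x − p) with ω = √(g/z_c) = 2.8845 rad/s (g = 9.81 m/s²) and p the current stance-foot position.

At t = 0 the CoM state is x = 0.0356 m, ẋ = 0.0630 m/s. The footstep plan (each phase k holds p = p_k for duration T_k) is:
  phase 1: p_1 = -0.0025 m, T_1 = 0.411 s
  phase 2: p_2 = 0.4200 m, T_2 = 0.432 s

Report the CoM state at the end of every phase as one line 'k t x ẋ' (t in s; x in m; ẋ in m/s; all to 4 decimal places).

1 0.4110 0.0981 0.2757
2 0.8430 -0.0335 -0.9618

phase 1: p=-0.0025, T=0.411, ωT=1.185529, cosh=1.789002, sinh=1.483417; start (x,ẋ)=(0.035600, 0.063000) → end (x,ẋ)=(0.098060, 0.275734)
phase 2: p=0.4200, T=0.432, ωT=1.246104, cosh=1.882197, sinh=1.594574; start (x,ẋ)=(0.098060, 0.275734) → end (x,ẋ)=(-0.033527, -0.961793)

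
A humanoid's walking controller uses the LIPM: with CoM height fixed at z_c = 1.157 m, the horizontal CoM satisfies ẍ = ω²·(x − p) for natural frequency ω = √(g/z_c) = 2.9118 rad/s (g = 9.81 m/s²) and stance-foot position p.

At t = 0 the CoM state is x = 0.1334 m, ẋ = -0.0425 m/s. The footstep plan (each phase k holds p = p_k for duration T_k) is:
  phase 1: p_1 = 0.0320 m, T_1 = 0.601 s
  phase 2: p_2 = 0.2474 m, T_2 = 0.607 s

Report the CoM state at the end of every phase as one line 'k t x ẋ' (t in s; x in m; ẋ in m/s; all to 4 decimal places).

1 0.6010 0.2918 0.6979
2 1.2080 1.0626 2.4709

phase 1: p=0.0320, T=0.601, ωT=1.749992, cosh=2.964165, sinh=2.790390; start (x,ẋ)=(0.133400, -0.042500) → end (x,ẋ)=(0.291838, 0.697904)
phase 2: p=0.2474, T=0.607, ωT=1.767463, cosh=3.013371, sinh=2.842605; start (x,ẋ)=(0.291838, 0.697904) → end (x,ẋ)=(1.062629, 2.470864)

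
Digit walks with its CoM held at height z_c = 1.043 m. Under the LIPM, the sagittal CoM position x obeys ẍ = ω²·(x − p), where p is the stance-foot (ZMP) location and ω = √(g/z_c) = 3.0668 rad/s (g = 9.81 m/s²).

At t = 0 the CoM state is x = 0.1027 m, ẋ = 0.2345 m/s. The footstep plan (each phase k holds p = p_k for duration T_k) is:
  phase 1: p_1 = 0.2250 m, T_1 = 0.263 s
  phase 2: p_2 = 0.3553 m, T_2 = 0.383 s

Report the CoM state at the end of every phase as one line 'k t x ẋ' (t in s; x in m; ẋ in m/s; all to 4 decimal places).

1 0.2630 0.1293 -0.0214
2 0.6460 -0.0556 -1.0526

phase 1: p=0.2250, T=0.263, ωT=0.806568, cosh=1.343297, sinh=0.896910; start (x,ẋ)=(0.102700, 0.234500) → end (x,ẋ)=(0.129296, -0.021401)
phase 2: p=0.3553, T=0.383, ωT=1.174584, cosh=1.772872, sinh=1.463925; start (x,ẋ)=(0.129296, -0.021401) → end (x,ẋ)=(-0.055591, -1.052600)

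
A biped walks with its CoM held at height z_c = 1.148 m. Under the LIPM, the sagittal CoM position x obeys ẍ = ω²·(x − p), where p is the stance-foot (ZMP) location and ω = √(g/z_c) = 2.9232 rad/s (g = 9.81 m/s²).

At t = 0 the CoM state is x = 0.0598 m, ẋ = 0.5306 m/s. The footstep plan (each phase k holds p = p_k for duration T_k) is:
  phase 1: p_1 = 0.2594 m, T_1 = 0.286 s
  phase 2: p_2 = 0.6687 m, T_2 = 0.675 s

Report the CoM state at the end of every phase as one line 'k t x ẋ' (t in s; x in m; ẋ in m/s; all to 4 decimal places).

phase 1: p=0.2594, T=0.286, ωT=0.836035, cosh=1.370313, sinh=0.936888; start (x,ẋ)=(0.059800, 0.530600) → end (x,ẋ)=(0.155943, 0.180442)
phase 2: p=0.6687, T=0.675, ωT=1.973160, cosh=3.666194, sinh=3.527177; start (x,ẋ)=(0.155943, 0.180442) → end (x,ẋ)=(-0.993443, -4.625320)

1 0.2860 0.1559 0.1804
2 0.9610 -0.9934 -4.6253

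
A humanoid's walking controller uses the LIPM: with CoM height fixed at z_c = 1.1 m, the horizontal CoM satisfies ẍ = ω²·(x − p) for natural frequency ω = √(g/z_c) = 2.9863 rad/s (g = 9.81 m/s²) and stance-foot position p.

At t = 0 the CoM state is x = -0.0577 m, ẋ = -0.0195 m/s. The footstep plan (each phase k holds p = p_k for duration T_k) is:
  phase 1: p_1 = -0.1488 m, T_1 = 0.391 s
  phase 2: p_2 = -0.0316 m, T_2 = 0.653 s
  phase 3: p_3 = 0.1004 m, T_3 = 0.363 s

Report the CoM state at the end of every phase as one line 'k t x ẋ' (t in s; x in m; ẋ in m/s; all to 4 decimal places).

phase 1: p=-0.1488, T=0.391, ωT=1.167643, cosh=1.762754, sinh=1.451655; start (x,ẋ)=(-0.057700, -0.019500) → end (x,ẋ)=(0.002308, 0.360552)
phase 2: p=-0.0316, T=0.653, ωT=1.950054, cosh=3.585666, sinh=3.443400; start (x,ẋ)=(0.002308, 0.360552) → end (x,ẋ)=(0.505722, 1.641493)
phase 3: p=0.1004, T=0.363, ωT=1.084027, cosh=1.647396, sinh=1.309165; start (x,ẋ)=(0.505722, 1.641493) → end (x,ẋ)=(1.487741, 4.288820)

1 0.3910 0.0023 0.3606
2 1.0440 0.5057 1.6415
3 1.4070 1.4877 4.2888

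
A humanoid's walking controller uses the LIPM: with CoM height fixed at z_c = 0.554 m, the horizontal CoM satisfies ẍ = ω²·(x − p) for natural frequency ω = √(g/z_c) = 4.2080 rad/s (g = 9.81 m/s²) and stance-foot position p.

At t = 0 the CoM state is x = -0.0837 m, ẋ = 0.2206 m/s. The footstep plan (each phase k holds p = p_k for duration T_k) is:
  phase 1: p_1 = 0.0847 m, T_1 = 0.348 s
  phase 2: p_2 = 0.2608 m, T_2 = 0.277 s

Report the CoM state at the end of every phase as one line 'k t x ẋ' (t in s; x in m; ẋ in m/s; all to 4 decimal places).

1 0.3480 -0.1916 -0.9479
2 0.6250 -0.8616 -4.4250

phase 1: p=0.0847, T=0.348, ωT=1.464384, cosh=2.278049, sinh=2.046829; start (x,ẋ)=(-0.083700, 0.220600) → end (x,ẋ)=(-0.191621, -0.947901)
phase 2: p=0.2608, T=0.277, ωT=1.165616, cosh=1.759814, sinh=1.448084; start (x,ẋ)=(-0.191621, -0.947901) → end (x,ẋ)=(-0.861574, -4.424972)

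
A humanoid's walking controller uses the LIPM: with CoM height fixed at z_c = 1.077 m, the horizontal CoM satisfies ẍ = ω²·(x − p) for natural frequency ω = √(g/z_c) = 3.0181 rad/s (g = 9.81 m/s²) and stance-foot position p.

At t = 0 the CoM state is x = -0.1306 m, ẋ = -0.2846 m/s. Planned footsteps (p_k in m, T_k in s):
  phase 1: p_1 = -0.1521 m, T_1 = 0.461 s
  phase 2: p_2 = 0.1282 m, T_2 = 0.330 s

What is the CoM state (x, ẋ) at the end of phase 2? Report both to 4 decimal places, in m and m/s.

phase 1: p=-0.1521, T=0.461, ωT=1.391344, cosh=2.134495, sinh=1.885755; start (x,ẋ)=(-0.130600, -0.284600) → end (x,ẋ)=(-0.284031, -0.485112)
phase 2: p=0.1282, T=0.330, ωT=0.995973, cosh=1.538361, sinh=1.168997; start (x,ẋ)=(-0.284031, -0.485112) → end (x,ẋ)=(-0.693857, -2.200689)

x = -0.6939, ẋ = -2.2007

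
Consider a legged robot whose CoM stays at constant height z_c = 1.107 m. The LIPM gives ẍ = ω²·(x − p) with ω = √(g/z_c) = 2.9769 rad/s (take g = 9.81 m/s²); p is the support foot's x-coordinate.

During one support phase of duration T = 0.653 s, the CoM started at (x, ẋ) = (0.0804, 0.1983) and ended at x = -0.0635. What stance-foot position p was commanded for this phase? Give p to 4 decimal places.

p = 0.2254

ωT = 2.9769·0.653 = 1.943916; cosh(ωT) = 3.564598, sinh(ωT) = 3.421455
x(T) = p + (x₀−p)·cosh(ωT) + (ẋ₀/ω)·sinh(ωT) ⇒ p·(1 − cosh) = x(T) − x₀·cosh − (ẋ₀/ω)·sinh
numerator   = -0.0635 − (0.0804)·3.564598 − (0.1983/2.9769)·3.421455 = -0.578007
denominator = 1 − 3.564598 = -2.564598
p = -0.578007 / -2.564598 = 0.2254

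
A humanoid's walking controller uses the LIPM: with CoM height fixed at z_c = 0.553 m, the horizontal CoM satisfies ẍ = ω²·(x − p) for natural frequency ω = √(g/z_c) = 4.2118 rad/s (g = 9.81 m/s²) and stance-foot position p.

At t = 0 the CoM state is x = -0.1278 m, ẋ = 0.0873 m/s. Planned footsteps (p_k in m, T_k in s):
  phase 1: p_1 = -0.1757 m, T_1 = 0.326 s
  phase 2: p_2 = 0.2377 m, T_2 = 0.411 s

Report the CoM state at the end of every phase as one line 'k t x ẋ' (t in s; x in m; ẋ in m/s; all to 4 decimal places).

phase 1: p=-0.1757, T=0.326, ωT=1.373047, cosh=2.100347, sinh=1.847013; start (x,ẋ)=(-0.127800, 0.087300) → end (x,ẋ)=(-0.036809, 0.555986)
phase 2: p=0.2377, T=0.411, ωT=1.731050, cosh=2.911838, sinh=2.734740; start (x,ẋ)=(-0.036809, 0.555986) → end (x,ẋ)=(-0.200623, -1.542907)

1 0.3260 -0.0368 0.5560
2 0.7370 -0.2006 -1.5429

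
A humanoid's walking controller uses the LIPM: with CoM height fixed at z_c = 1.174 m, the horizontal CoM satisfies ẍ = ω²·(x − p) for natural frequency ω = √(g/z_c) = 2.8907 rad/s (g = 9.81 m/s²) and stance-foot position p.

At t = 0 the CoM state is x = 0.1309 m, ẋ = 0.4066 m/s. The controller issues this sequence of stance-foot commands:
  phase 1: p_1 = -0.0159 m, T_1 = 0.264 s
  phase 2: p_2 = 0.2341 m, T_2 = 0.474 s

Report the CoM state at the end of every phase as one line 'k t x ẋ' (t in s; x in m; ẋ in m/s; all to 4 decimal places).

1 0.2640 0.2938 0.8871
2 0.7380 0.9242 2.1764

phase 1: p=-0.0159, T=0.264, ωT=0.763145, cosh=1.305605, sinh=0.839407; start (x,ẋ)=(0.130900, 0.406600) → end (x,ẋ)=(0.293832, 0.887065)
phase 2: p=0.2341, T=0.474, ωT=1.370192, cosh=2.095082, sinh=1.841024; start (x,ẋ)=(0.293832, 0.887065) → end (x,ẋ)=(0.924196, 2.176358)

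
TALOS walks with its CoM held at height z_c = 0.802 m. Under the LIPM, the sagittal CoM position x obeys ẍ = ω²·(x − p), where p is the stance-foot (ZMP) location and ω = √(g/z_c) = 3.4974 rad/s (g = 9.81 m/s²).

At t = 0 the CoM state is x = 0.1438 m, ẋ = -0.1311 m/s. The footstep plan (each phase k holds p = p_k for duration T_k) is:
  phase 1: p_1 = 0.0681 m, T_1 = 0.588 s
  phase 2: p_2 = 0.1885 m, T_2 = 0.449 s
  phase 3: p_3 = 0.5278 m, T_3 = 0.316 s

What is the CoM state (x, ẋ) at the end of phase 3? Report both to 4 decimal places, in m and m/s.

x = 1.2507, ẋ = 2.9466

phase 1: p=0.0681, T=0.588, ωT=2.056471, cosh=3.973118, sinh=3.845214; start (x,ẋ)=(0.143800, -0.131100) → end (x,ẋ)=(0.224727, 0.497157)
phase 2: p=0.1885, T=0.449, ωT=1.570333, cosh=2.508112, sinh=2.300136; start (x,ẋ)=(0.224727, 0.497157) → end (x,ẋ)=(0.606327, 1.538355)
phase 3: p=0.5278, T=0.316, ωT=1.105178, cosh=1.675457, sinh=1.344306; start (x,ẋ)=(0.606327, 1.538355) → end (x,ẋ)=(1.250671, 2.946649)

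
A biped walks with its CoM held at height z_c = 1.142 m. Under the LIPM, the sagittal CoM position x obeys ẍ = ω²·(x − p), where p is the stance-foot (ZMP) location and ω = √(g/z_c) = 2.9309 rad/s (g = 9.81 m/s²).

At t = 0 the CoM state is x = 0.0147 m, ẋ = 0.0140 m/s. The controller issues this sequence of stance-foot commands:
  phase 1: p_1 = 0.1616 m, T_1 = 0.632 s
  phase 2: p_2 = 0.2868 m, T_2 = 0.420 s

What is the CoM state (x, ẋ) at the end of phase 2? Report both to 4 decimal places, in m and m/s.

x = -1.5006, ẋ = -5.1113

phase 1: p=0.1616, T=0.632, ωT=1.852329, cosh=3.265759, sinh=3.108888; start (x,ẋ)=(0.014700, 0.014000) → end (x,ẋ)=(-0.303290, -1.292809)
phase 2: p=0.2868, T=0.420, ωT=1.230978, cosh=1.858292, sinh=1.566285; start (x,ẋ)=(-0.303290, -1.292809) → end (x,ẋ)=(-1.500642, -5.111297)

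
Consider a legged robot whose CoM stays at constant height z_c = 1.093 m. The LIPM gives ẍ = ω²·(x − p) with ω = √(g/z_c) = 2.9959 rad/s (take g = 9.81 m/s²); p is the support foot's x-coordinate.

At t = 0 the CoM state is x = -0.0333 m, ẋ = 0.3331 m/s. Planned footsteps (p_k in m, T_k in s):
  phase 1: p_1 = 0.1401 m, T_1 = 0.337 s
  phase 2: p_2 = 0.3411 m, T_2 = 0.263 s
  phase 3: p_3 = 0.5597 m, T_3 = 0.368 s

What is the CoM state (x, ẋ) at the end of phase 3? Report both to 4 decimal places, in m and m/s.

x = -1.0597, ẋ = -4.4961

phase 1: p=0.1401, T=0.337, ωT=1.009618, cosh=1.554456, sinh=1.190098; start (x,ẋ)=(-0.033300, 0.333100) → end (x,ẋ)=(0.002879, -0.100454)
phase 2: p=0.3411, T=0.263, ωT=0.787922, cosh=1.326805, sinh=0.872016; start (x,ẋ)=(0.002879, -0.100454) → end (x,ẋ)=(-0.136893, -1.016877)
phase 3: p=0.5597, T=0.368, ωT=1.102491, cosh=1.671851, sinh=1.339808; start (x,ẋ)=(-0.136893, -1.016877) → end (x,ẋ)=(-1.059661, -4.496142)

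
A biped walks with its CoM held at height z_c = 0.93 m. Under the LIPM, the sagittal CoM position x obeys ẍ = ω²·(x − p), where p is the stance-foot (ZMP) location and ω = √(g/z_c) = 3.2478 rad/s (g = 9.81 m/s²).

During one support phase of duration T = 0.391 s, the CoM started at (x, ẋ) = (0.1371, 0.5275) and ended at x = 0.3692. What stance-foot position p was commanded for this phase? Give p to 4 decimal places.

p = 0.1743

ωT = 3.2478·0.391 = 1.269890; cosh(ωT) = 1.920661, sinh(ωT) = 1.639799
x(T) = p + (x₀−p)·cosh(ωT) + (ẋ₀/ω)·sinh(ωT) ⇒ p·(1 − cosh) = x(T) − x₀·cosh − (ẋ₀/ω)·sinh
numerator   = 0.3692 − (0.1371)·1.920661 − (0.5275/3.2478)·1.639799 = -0.160455
denominator = 1 − 1.920661 = -0.920661
p = -0.160455 / -0.920661 = 0.1743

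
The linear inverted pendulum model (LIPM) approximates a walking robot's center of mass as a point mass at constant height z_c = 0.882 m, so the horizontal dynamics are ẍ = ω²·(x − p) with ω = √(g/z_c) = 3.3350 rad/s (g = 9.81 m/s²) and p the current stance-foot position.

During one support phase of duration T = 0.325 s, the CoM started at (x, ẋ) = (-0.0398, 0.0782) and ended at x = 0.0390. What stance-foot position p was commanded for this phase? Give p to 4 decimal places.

ωT = 3.3350·0.325 = 1.083875; cosh(ωT) = 1.647197, sinh(ωT) = 1.308915
x(T) = p + (x₀−p)·cosh(ωT) + (ẋ₀/ω)·sinh(ωT) ⇒ p·(1 − cosh) = x(T) − x₀·cosh − (ẋ₀/ω)·sinh
numerator   = 0.0390 − (-0.0398)·1.647197 − (0.0782/3.3350)·1.308915 = 0.073867
denominator = 1 − 1.647197 = -0.647197
p = 0.073867 / -0.647197 = -0.1141

p = -0.1141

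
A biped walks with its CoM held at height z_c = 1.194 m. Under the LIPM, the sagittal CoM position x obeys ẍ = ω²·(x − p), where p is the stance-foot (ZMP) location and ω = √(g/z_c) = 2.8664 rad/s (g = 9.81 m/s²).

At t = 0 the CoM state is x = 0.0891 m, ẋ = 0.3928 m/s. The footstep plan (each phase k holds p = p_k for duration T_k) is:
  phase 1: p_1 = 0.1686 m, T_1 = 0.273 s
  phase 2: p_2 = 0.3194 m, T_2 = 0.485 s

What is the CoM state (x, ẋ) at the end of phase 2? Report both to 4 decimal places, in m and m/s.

phase 1: p=0.1686, T=0.273, ωT=0.782527, cosh=1.322121, sinh=0.864872; start (x,ẋ)=(0.089100, 0.392800) → end (x,ẋ)=(0.182010, 0.322243)
phase 2: p=0.3194, T=0.485, ωT=1.390204, cosh=2.132347, sinh=1.883322; start (x,ẋ)=(0.182010, 0.322243) → end (x,ẋ)=(0.238161, -0.054546)

x = 0.2382, ẋ = -0.0545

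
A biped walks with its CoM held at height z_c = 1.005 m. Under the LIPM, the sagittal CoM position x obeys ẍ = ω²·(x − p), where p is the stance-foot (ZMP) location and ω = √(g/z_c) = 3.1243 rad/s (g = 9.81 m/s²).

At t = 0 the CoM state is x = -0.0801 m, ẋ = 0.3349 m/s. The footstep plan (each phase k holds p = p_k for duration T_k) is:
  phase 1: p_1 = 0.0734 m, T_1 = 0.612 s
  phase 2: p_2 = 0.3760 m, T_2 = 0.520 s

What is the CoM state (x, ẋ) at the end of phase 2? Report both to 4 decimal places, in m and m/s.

phase 1: p=0.0734, T=0.612, ωT=1.912072, cosh=3.457433, sinh=3.309660; start (x,ẋ)=(-0.080100, 0.334900) → end (x,ẋ)=(-0.102547, -0.429352)
phase 2: p=0.3760, T=0.520, ωT=1.624636, cosh=2.636777, sinh=2.439794; start (x,ẋ)=(-0.102547, -0.429352) → end (x,ẋ)=(-1.221107, -4.779901)

x = -1.2211, ẋ = -4.7799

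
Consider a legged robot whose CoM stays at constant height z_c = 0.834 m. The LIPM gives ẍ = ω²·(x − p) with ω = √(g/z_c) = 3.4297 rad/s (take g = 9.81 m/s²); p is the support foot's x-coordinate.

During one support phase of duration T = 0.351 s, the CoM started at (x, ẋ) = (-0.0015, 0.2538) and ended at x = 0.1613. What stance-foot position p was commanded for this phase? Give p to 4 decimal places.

ωT = 3.4297·0.351 = 1.203825; cosh(ωT) = 1.816442, sinh(ωT) = 1.516398
x(T) = p + (x₀−p)·cosh(ωT) + (ẋ₀/ω)·sinh(ωT) ⇒ p·(1 − cosh) = x(T) − x₀·cosh − (ẋ₀/ω)·sinh
numerator   = 0.1613 − (-0.0015)·1.816442 − (0.2538/3.4297)·1.516398 = 0.051810
denominator = 1 − 1.816442 = -0.816442
p = 0.051810 / -0.816442 = -0.0635

p = -0.0635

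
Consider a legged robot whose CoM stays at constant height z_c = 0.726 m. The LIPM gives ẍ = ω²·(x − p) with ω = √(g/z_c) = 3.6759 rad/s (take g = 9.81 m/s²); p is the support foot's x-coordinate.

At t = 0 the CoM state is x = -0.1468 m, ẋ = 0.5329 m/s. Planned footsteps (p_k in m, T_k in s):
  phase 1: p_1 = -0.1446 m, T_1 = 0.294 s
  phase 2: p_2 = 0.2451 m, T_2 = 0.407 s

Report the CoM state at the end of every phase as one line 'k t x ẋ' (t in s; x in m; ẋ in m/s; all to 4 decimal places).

1 0.2940 0.0408 0.8650
2 0.7010 0.2651 0.4355

phase 1: p=-0.1446, T=0.294, ωT=1.080715, cosh=1.643069, sinh=1.303716; start (x,ẋ)=(-0.146800, 0.532900) → end (x,ẋ)=(0.040787, 0.865048)
phase 2: p=0.2451, T=0.407, ωT=1.496091, cosh=2.344105, sinh=2.120101; start (x,ẋ)=(0.040787, 0.865048) → end (x,ẋ)=(0.265091, 0.435493)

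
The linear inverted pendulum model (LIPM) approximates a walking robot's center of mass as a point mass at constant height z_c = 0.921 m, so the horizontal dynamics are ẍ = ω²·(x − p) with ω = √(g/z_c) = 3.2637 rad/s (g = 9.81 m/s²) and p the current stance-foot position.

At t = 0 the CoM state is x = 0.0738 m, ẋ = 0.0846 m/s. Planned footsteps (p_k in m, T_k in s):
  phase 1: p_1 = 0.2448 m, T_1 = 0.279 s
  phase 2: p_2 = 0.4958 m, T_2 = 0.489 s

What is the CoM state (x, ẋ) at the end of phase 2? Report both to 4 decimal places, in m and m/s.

phase 1: p=0.2448, T=0.279, ωT=0.910572, cosh=1.444019, sinh=1.041725; start (x,ẋ)=(0.073800, 0.084600) → end (x,ẋ)=(0.024876, -0.459215)
phase 2: p=0.4958, T=0.489, ωT=1.595949, cosh=2.567863, sinh=2.365147; start (x,ẋ)=(0.024876, -0.459215) → end (x,ẋ)=(-1.046254, -4.814327)

x = -1.0463, ẋ = -4.8143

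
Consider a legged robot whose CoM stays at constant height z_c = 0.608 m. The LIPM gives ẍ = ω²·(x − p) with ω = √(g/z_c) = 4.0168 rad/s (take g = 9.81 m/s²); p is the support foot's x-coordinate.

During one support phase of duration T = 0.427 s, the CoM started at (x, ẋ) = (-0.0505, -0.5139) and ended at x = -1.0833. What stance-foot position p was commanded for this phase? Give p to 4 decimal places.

ωT = 4.0168·0.427 = 1.715174; cosh(ωT) = 2.868786, sinh(ωT) = 2.688854
x(T) = p + (x₀−p)·cosh(ωT) + (ẋ₀/ω)·sinh(ωT) ⇒ p·(1 − cosh) = x(T) − x₀·cosh − (ẋ₀/ω)·sinh
numerator   = -1.0833 − (-0.0505)·2.868786 − (-0.5139/4.0168)·2.688854 = -0.594421
denominator = 1 − 2.868786 = -1.868786
p = -0.594421 / -1.868786 = 0.3181

p = 0.3181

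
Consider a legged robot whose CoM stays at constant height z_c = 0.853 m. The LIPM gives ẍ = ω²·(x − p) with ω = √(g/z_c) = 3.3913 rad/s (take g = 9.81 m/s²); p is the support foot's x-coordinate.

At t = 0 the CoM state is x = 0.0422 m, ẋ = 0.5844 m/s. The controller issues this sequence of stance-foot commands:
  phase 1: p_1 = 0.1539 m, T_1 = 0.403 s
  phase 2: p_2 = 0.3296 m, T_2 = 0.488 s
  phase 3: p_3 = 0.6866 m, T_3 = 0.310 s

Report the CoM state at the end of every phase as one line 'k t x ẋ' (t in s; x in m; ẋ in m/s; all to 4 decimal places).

phase 1: p=0.1539, T=0.403, ωT=1.366694, cosh=2.088655, sinh=1.833707; start (x,ẋ)=(0.042200, 0.584400) → end (x,ẋ)=(0.236588, 0.525987)
phase 2: p=0.3296, T=0.488, ωT=1.654954, cosh=2.711971, sinh=2.520870; start (x,ẋ)=(0.236588, 0.525987) → end (x,ẋ)=(0.468337, 0.631296)
phase 3: p=0.6866, T=0.310, ωT=1.051303, cosh=1.605430, sinh=1.255947; start (x,ẋ)=(0.468337, 0.631296) → end (x,ẋ)=(0.569991, 0.083855)

1 0.4030 0.2366 0.5260
2 0.8910 0.4683 0.6313
3 1.2010 0.5700 0.0839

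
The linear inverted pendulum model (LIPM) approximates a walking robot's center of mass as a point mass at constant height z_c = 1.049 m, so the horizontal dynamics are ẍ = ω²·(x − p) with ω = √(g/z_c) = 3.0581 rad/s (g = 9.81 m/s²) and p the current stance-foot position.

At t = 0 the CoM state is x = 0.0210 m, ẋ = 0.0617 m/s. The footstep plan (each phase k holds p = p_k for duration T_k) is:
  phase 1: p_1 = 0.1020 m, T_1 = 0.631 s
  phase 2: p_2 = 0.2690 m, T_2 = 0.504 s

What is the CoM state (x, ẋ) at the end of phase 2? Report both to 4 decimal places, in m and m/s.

x = -1.1187, ẋ = -4.1248

phase 1: p=0.1020, T=0.631, ωT=1.929661, cosh=3.516187, sinh=3.370989; start (x,ẋ)=(0.021000, 0.061700) → end (x,ẋ)=(-0.114798, -0.618066)
phase 2: p=0.2690, T=0.504, ωT=1.541282, cosh=2.442341, sinh=2.228235; start (x,ẋ)=(-0.114798, -0.618066) → end (x,ẋ)=(-1.118710, -4.124793)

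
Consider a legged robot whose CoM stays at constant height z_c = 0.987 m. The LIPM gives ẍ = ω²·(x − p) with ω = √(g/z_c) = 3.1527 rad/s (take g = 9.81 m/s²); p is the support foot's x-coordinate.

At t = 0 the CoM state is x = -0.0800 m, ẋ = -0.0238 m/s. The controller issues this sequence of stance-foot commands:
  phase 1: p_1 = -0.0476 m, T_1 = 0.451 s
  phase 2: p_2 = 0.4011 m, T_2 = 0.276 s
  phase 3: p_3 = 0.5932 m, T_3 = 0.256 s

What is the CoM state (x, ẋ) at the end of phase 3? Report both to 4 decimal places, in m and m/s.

x = -1.3509, ẋ = -5.5909

phase 1: p=-0.0476, T=0.451, ωT=1.421868, cosh=2.193059, sinh=1.951796; start (x,ẋ)=(-0.080000, -0.023800) → end (x,ẋ)=(-0.133389, -0.251566)
phase 2: p=0.4011, T=0.276, ωT=0.870145, cosh=1.403074, sinh=0.984183; start (x,ẋ)=(-0.133389, -0.251566) → end (x,ẋ)=(-0.427360, -2.011398)
phase 3: p=0.5932, T=0.256, ωT=0.807091, cosh=1.343766, sinh=0.897612; start (x,ẋ)=(-0.427360, -2.011398) → end (x,ẋ)=(-1.350864, -5.590934)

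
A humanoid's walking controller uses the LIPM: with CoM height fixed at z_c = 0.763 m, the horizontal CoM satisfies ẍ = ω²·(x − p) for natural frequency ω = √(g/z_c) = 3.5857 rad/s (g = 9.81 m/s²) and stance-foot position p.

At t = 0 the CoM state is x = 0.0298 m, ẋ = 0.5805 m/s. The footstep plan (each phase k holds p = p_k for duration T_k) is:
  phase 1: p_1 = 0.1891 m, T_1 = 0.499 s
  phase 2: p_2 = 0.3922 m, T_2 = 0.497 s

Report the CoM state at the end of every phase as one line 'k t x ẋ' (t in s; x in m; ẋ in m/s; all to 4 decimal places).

1 0.4990 0.1700 0.1240
2 0.9960 -0.1867 -1.9209

phase 1: p=0.1891, T=0.499, ωT=1.789264, cosh=3.076065, sinh=2.908982; start (x,ẋ)=(0.029800, 0.580500) → end (x,ẋ)=(0.170027, 0.124039)
phase 2: p=0.3922, T=0.497, ωT=1.782093, cosh=3.055283, sinh=2.886997; start (x,ẋ)=(0.170027, 0.124039) → end (x,ẋ)=(-0.186732, -1.920940)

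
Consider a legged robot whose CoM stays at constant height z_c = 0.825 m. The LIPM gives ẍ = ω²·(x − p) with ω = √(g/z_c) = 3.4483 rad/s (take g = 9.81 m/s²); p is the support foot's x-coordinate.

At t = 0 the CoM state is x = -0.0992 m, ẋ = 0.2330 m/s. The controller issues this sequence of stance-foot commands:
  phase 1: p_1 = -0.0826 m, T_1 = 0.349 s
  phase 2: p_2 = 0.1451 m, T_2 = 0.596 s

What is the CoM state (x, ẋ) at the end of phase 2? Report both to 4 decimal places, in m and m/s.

phase 1: p=-0.0826, T=0.349, ωT=1.203457, cosh=1.815884, sinh=1.515729; start (x,ẋ)=(-0.099200, 0.233000) → end (x,ẋ)=(-0.010327, 0.336338)
phase 2: p=0.1451, T=0.596, ωT=2.055187, cosh=3.968183, sinh=3.840114; start (x,ẋ)=(-0.010327, 0.336338) → end (x,ẋ)=(-0.097107, -0.723487)

x = -0.0971, ẋ = -0.7235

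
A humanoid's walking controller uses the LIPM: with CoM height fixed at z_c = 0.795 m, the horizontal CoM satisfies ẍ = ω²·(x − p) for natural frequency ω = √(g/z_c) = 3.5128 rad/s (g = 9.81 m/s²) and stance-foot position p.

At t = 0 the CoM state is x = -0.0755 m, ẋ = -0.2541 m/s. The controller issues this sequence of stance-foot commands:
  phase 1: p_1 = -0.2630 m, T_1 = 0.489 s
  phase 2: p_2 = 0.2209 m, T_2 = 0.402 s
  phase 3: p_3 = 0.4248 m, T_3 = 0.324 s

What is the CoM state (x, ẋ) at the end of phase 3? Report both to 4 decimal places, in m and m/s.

phase 1: p=-0.2630, T=0.489, ωT=1.717759, cosh=2.875748, sinh=2.696280; start (x,ẋ)=(-0.075500, -0.254100) → end (x,ẋ)=(0.081166, 1.045177)
phase 2: p=0.2209, T=0.402, ωT=1.412146, cosh=2.174187, sinh=1.930567; start (x,ẋ)=(0.081166, 1.045177) → end (x,ẋ)=(0.491502, 1.324778)
phase 3: p=0.4248, T=0.324, ωT=1.138147, cosh=1.720696, sinh=1.400284; start (x,ẋ)=(0.491502, 1.324778) → end (x,ẋ)=(1.067661, 2.607641)

x = 1.0677, ẋ = 2.6076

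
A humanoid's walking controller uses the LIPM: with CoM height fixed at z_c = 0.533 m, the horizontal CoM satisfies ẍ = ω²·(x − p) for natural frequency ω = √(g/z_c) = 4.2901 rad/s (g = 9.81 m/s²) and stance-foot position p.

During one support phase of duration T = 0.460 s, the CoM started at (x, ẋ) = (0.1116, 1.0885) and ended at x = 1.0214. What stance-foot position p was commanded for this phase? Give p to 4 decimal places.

p = 0.1061

ωT = 4.2901·0.460 = 1.973446; cosh(ωT) = 3.667203, sinh(ωT) = 3.528226
x(T) = p + (x₀−p)·cosh(ωT) + (ẋ₀/ω)·sinh(ωT) ⇒ p·(1 − cosh) = x(T) − x₀·cosh − (ẋ₀/ω)·sinh
numerator   = 1.0214 − (0.1116)·3.667203 − (1.0885/4.2901)·3.528226 = -0.283054
denominator = 1 − 3.667203 = -2.667203
p = -0.283054 / -2.667203 = 0.1061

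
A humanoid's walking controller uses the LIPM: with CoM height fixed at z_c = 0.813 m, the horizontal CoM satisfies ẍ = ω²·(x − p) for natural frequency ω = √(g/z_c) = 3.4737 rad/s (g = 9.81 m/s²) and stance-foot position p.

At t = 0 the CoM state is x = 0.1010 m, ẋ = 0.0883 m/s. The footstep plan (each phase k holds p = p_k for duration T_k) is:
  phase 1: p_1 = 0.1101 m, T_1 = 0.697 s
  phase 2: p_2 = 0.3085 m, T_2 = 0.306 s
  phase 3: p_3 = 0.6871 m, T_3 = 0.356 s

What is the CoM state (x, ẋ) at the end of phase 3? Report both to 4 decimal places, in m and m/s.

phase 1: p=0.1101, T=0.697, ωT=2.421169, cosh=5.673915, sinh=5.585097; start (x,ẋ)=(0.101000, 0.088300) → end (x,ẋ)=(0.200438, 0.324458)
phase 2: p=0.3085, T=0.306, ωT=1.062952, cosh=1.620170, sinh=1.274735; start (x,ẋ)=(0.200438, 0.324458) → end (x,ẋ)=(0.252487, 0.047174)
phase 3: p=0.6871, T=0.356, ωT=1.236637, cosh=1.867186, sinh=1.576827; start (x,ẋ)=(0.252487, 0.047174) → end (x,ẋ)=(-0.102989, -2.292475)

x = -0.1030, ẋ = -2.2925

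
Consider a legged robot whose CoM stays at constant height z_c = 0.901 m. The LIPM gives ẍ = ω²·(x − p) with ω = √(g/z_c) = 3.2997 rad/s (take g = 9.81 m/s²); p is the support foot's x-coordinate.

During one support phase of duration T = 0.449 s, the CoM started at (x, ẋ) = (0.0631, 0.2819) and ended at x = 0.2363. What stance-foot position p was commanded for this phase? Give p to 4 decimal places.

ωT = 3.2997·0.449 = 1.481565; cosh(ωT) = 2.313554, sinh(ωT) = 2.086273
x(T) = p + (x₀−p)·cosh(ωT) + (ẋ₀/ω)·sinh(ωT) ⇒ p·(1 − cosh) = x(T) − x₀·cosh − (ẋ₀/ω)·sinh
numerator   = 0.2363 − (0.0631)·2.313554 − (0.2819/3.2997)·2.086273 = -0.087920
denominator = 1 − 2.313554 = -1.313554
p = -0.087920 / -1.313554 = 0.0669

p = 0.0669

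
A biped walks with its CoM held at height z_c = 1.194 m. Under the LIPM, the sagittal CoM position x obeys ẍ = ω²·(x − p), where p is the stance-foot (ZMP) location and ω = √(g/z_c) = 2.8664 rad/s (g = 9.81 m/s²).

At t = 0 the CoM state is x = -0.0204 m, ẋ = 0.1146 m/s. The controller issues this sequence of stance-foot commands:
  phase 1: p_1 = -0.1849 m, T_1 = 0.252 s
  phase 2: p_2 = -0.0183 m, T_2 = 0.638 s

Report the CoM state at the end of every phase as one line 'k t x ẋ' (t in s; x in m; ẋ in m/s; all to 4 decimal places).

1 0.2520 0.0559 0.5168
2 0.8900 0.7654 2.2952

phase 1: p=-0.1849, T=0.252, ωT=0.722333, cosh=1.272425, sinh=0.786807; start (x,ẋ)=(-0.020400, 0.114600) → end (x,ẋ)=(0.055871, 0.516817)
phase 2: p=-0.0183, T=0.638, ωT=1.828763, cosh=3.193397, sinh=3.032785; start (x,ẋ)=(0.055871, 0.516817) → end (x,ẋ)=(0.765373, 2.295182)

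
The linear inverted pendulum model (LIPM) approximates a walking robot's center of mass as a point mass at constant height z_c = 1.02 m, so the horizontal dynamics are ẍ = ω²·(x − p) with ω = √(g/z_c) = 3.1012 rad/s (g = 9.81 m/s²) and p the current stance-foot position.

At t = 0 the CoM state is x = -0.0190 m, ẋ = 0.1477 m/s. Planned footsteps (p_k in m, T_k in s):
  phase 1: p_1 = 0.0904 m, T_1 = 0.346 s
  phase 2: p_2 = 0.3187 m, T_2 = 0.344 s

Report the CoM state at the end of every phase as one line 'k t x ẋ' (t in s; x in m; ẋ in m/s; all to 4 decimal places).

1 0.3460 -0.0268 -0.1968
2 0.6900 -0.3240 -1.6923

phase 1: p=0.0904, T=0.346, ωT=1.073015, cosh=1.633080, sinh=1.291104; start (x,ẋ)=(-0.019000, 0.147700) → end (x,ẋ)=(-0.026768, -0.196829)
phase 2: p=0.3187, T=0.344, ωT=1.066813, cosh=1.625103, sinh=1.280999; start (x,ẋ)=(-0.026768, -0.196829) → end (x,ẋ)=(-0.324024, -1.692285)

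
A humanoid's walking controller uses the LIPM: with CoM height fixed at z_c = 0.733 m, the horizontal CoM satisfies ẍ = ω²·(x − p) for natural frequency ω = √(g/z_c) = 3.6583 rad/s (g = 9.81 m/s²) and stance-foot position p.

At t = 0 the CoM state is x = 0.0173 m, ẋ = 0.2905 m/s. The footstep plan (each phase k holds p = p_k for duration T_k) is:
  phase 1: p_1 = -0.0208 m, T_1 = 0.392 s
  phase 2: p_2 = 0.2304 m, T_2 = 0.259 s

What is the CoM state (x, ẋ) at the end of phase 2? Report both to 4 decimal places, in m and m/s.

x = 0.4917, ẋ = 1.3260

phase 1: p=-0.0208, T=0.392, ωT=1.434054, cosh=2.217007, sinh=1.978666; start (x,ẋ)=(0.017300, 0.290500) → end (x,ẋ)=(0.220791, 0.919829)
phase 2: p=0.2304, T=0.259, ωT=0.947500, cosh=1.483481, sinh=1.095772; start (x,ẋ)=(0.220791, 0.919829) → end (x,ẋ)=(0.491662, 1.326029)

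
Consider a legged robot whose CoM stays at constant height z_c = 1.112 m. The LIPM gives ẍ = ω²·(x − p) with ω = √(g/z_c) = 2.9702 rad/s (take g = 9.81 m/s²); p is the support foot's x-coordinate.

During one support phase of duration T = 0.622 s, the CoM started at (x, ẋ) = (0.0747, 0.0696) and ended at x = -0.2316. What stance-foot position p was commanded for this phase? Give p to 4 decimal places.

p = 0.2430

ωT = 2.9702·0.622 = 1.847464; cosh(ωT) = 3.250675, sinh(ωT) = 3.093039
x(T) = p + (x₀−p)·cosh(ωT) + (ẋ₀/ω)·sinh(ωT) ⇒ p·(1 − cosh) = x(T) − x₀·cosh − (ẋ₀/ω)·sinh
numerator   = -0.2316 − (0.0747)·3.250675 − (0.0696/2.9702)·3.093039 = -0.546904
denominator = 1 − 3.250675 = -2.250675
p = -0.546904 / -2.250675 = 0.2430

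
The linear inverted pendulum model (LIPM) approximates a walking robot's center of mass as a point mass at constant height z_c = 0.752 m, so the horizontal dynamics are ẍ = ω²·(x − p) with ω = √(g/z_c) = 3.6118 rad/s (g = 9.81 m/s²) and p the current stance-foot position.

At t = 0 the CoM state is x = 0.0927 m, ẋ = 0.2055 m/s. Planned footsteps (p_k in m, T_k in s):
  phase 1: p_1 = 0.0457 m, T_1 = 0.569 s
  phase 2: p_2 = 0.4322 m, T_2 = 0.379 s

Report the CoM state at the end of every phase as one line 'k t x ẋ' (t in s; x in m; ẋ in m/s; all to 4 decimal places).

1 0.5690 0.4507 1.4672
2 0.9480 1.2176 3.1930

phase 1: p=0.0457, T=0.569, ωT=2.055114, cosh=3.967904, sinh=3.839826; start (x,ẋ)=(0.092700, 0.205500) → end (x,ẋ)=(0.450665, 1.467232)
phase 2: p=0.4322, T=0.379, ωT=1.368872, cosh=2.092654, sinh=1.838261; start (x,ẋ)=(0.450665, 1.467232) → end (x,ẋ)=(1.217604, 3.193010)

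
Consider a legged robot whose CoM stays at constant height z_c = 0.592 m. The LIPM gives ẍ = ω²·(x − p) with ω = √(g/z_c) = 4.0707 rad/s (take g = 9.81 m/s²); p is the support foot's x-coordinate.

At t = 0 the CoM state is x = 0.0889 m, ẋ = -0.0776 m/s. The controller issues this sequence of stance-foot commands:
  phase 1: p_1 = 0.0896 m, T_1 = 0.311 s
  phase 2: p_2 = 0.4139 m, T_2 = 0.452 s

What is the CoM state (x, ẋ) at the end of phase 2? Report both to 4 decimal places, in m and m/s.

x = -0.8530, ẋ = -4.9510

phase 1: p=0.0896, T=0.311, ωT=1.265988, cosh=1.914277, sinh=1.632317; start (x,ẋ)=(0.088900, -0.077600) → end (x,ẋ)=(0.057143, -0.153199)
phase 2: p=0.4139, T=0.452, ωT=1.839956, cosh=3.227544, sinh=3.068720; start (x,ẋ)=(0.057143, -0.153199) → end (x,ẋ)=(-0.853039, -4.951007)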